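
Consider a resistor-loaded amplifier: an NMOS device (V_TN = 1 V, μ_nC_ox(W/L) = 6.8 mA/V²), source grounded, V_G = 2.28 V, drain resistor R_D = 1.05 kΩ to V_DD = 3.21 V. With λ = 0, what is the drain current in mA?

I_D = 2.71 mA

V_GS = V_G = 2.28 V, so V_ov = 2.28 − 1 = 1.28 V.
Assume saturation: I_D = ½ k_n V_ov² = 0.5 × 6.8 × 1.28² = 5.57 mA, giving V_DS = V_DD − I_D R_D = 3.21 − 5.57 × 1.05 = -2.64 V.
But -2.64 V < V_ov = 1.28 V, so the device is actually in triode.
In triode I_D = k_n[V_ov V_DS − ½ V_DS²] and I_D = (V_DD − V_DS)/R_D. Equating: 3.57 V_DS² − 10.14 V_DS + 3.21 = 0, giving V_DS = 0.363 V (the root below V_ov).
I_D = (3.21 − 0.363) / 1.05 = 2.71 mA.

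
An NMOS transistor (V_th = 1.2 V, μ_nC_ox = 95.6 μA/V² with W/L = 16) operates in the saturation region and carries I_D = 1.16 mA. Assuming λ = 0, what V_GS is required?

k_n = μ_nC_ox · (W/L) = 1.53 mA/V².
In saturation I_D = ½ k_n (V_GS − V_th)², so V_GS − V_th = √(2 I_D / k_n) = √(2 × 1.16 / 1.53) = 1.23 V.
V_GS = 1.2 + 1.23 = 2.43 V.

V_GS = 2.43 V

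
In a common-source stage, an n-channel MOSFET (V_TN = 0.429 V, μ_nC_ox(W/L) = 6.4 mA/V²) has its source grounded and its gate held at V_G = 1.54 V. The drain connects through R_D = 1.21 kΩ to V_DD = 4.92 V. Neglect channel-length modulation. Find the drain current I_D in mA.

I_D = 3.47 mA

V_GS = V_G = 1.54 V, so V_ov = 1.54 − 0.429 = 1.11 V.
Assume saturation: I_D = ½ k_n V_ov² = 0.5 × 6.4 × 1.11² = 3.95 mA, giving V_DS = V_DD − I_D R_D = 4.92 − 3.95 × 1.21 = 0.141 V.
But 0.141 V < V_ov = 1.11 V, so the device is actually in triode.
In triode I_D = k_n[V_ov V_DS − ½ V_DS²] and I_D = (V_DD − V_DS)/R_D. Equating: 3.87 V_DS² − 9.604 V_DS + 4.92 = 0, giving V_DS = 0.723 V (the root below V_ov).
I_D = (4.92 − 0.723) / 1.21 = 3.47 mA.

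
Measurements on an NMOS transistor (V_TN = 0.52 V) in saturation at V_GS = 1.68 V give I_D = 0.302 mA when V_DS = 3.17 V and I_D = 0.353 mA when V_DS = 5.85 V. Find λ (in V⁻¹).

With V_GS fixed, I_D ∝ (1 + λ V_DS) in saturation, so I_D2/I_D1 = (1 + λ V_DS2)/(1 + λ V_DS1).
0.353/0.302 = 1.169 = (1 + 5.85 λ)/(1 + 3.17 λ).
Solving: λ (I_D1 V_DS2 − I_D2 V_DS1) = I_D2 − I_D1, so λ = (0.353 − 0.302) / (0.302 × 5.85 − 0.353 × 3.17) = 0.051 / 0.648 = 0.0787 V⁻¹.

λ = 0.0787 V⁻¹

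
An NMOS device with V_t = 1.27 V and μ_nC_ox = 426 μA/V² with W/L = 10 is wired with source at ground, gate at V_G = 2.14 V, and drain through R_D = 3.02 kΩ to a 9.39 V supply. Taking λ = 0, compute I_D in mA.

I_D = 1.61 mA

V_GS = V_G = 2.14 V, so V_ov = 2.14 − 1.27 = 0.87 V.
k_n = μ_nC_ox · (W/L) = 4.26 mA/V².
Assume saturation: I_D = ½ k_n V_ov² = 0.5 × 4.26 × 0.87² = 1.61 mA, giving V_DS = V_DD − I_D R_D = 9.39 − 1.61 × 3.02 = 4.52 V.
V_DS = 4.52 V ≥ V_ov = 0.87 V, confirming saturation.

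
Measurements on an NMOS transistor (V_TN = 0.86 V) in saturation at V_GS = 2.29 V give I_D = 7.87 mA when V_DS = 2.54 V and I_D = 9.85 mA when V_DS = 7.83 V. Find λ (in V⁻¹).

λ = 0.0541 V⁻¹

With V_GS fixed, I_D ∝ (1 + λ V_DS) in saturation, so I_D2/I_D1 = (1 + λ V_DS2)/(1 + λ V_DS1).
9.85/7.87 = 1.252 = (1 + 7.83 λ)/(1 + 2.54 λ).
Solving: λ (I_D1 V_DS2 − I_D2 V_DS1) = I_D2 − I_D1, so λ = (9.85 − 7.87) / (7.87 × 7.83 − 9.85 × 2.54) = 1.98 / 36.6 = 0.0541 V⁻¹.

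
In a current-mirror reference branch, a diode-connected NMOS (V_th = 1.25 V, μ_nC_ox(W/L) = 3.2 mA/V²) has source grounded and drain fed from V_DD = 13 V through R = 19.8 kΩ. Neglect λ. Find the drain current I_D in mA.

I_D = 0.563 mA

With gate tied to drain, V_GS = V_DS ≥ V_GS − V_th, so the device is in saturation.
KCL at the drain: ½ k_n (V_GS − V_th)² = (V_DD − V_GS)/R.
Let x = V_GS − 1.25. Then 31.7 x² + x − 11.75 = 0, giving x = 0.593 V (positive root), so V_GS = 1.84 V.
I_D = (V_DD − V_GS)/R = (13 − 1.84) / 19.8 = 0.563 mA.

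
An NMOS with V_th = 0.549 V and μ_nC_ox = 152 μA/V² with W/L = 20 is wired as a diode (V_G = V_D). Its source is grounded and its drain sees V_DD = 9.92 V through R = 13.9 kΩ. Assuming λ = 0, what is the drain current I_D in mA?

I_D = 0.628 mA

With gate tied to drain, V_GS = V_DS ≥ V_GS − V_th, so the device is in saturation.
k_n = μ_nC_ox · (W/L) = 3.04 mA/V².
KCL at the drain: ½ k_n (V_GS − V_th)² = (V_DD − V_GS)/R.
Let x = V_GS − 0.549. Then 21.1 x² + x − 9.371 = 0, giving x = 0.643 V (positive root), so V_GS = 1.19 V.
I_D = (V_DD − V_GS)/R = (9.92 − 1.19) / 13.9 = 0.628 mA.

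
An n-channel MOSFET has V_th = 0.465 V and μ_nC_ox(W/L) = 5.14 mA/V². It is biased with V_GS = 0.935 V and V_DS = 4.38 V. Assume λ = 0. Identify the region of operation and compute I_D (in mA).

Saturation; I_D = 0.568 mA

V_ov = V_GS − V_th = 0.935 − 0.465 = 0.47 V.
Since V_DS = 4.38 V ≥ V_ov = 0.47 V, the device is in saturation.
I_D = ½ k_n V_ov² = 0.5 × 5.14 × 0.47² = 0.568 mA.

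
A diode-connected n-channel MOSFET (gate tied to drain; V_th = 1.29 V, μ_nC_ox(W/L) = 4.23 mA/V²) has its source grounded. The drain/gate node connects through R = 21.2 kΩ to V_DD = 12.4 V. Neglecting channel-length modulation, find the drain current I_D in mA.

I_D = 0.501 mA

With gate tied to drain, V_GS = V_DS ≥ V_GS − V_th, so the device is in saturation.
KCL at the drain: ½ k_n (V_GS − V_th)² = (V_DD − V_GS)/R.
Let x = V_GS − 1.29. Then 44.8 x² + x − 11.11 = 0, giving x = 0.487 V (positive root), so V_GS = 1.78 V.
I_D = (V_DD − V_GS)/R = (12.4 − 1.78) / 21.2 = 0.501 mA.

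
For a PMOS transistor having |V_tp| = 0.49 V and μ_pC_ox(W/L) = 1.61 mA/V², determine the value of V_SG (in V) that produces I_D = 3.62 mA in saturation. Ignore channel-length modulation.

V_SG = 2.61 V

In saturation I_D = ½ k_p (V_SG − |V_tp|)², so V_SG − |V_tp| = √(2 I_D / k_p) = √(2 × 3.62 / 1.61) = 2.12 V.
V_SG = 0.49 + 2.12 = 2.61 V.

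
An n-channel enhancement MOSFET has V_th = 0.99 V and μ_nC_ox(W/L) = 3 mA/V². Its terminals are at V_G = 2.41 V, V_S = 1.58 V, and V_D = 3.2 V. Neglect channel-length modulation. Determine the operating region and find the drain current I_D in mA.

V_GS = V_G − V_S = 2.41 − 1.58 = 0.83 V; V_DS = V_D − V_S = 3.2 − 1.58 = 1.62 V.
V_GS = 0.83 V < V_th = 0.99 V, so the transistor is in cutoff.

Cutoff; I_D = 0 mA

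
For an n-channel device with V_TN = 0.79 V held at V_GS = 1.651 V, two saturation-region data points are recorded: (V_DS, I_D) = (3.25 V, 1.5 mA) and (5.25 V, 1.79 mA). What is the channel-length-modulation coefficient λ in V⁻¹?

With V_GS fixed, I_D ∝ (1 + λ V_DS) in saturation, so I_D2/I_D1 = (1 + λ V_DS2)/(1 + λ V_DS1).
1.79/1.5 = 1.193 = (1 + 5.25 λ)/(1 + 3.25 λ).
Solving: λ (I_D1 V_DS2 − I_D2 V_DS1) = I_D2 − I_D1, so λ = (1.79 − 1.5) / (1.5 × 5.25 − 1.79 × 3.25) = 0.29 / 2.06 = 0.141 V⁻¹.

λ = 0.141 V⁻¹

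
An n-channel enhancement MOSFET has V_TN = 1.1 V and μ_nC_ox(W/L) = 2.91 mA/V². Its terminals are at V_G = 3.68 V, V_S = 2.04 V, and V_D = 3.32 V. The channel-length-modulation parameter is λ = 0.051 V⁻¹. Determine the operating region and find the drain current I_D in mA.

Saturation; I_D = 0.452 mA

V_GS = V_G − V_S = 3.68 − 2.04 = 1.64 V; V_DS = V_D − V_S = 3.32 − 2.04 = 1.28 V.
V_ov = V_GS − V_TN = 1.64 − 1.1 = 0.54 V.
Since V_DS = 1.28 V ≥ V_ov = 0.54 V, the device is in saturation.
I_D = ½ k_n V_ov² (1 + λ V_DS) = 0.5 × 2.91 × 0.54² × (1 + 0.051 × 1.28) = 0.452 mA.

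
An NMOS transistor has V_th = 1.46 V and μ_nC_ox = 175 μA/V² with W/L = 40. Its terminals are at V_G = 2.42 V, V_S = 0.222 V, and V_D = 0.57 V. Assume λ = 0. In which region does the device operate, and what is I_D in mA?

Triode; I_D = 1.37 mA

V_GS = V_G − V_S = 2.42 − 0.222 = 2.2 V; V_DS = V_D − V_S = 0.57 − 0.222 = 0.348 V.
k_n = μ_nC_ox · (W/L) = 7 mA/V².
V_ov = V_GS − V_th = 2.2 − 1.46 = 0.738 V.
Since V_DS = 0.348 V < V_ov = 0.738 V, the device is in the triode region.
I_D = k_n [V_ov · V_DS − ½ V_DS²] = 7 × [0.738 × 0.348 − 0.5 × 0.348²] = 1.37 mA.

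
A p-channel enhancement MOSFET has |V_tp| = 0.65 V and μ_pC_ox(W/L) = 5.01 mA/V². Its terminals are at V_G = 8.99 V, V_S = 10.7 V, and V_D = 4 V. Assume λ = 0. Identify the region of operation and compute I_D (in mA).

V_SG = V_S − V_G = 10.7 − 8.99 = 1.71 V; V_SD = V_S − V_D = 10.7 − 4 = 6.7 V.
V_ov = V_SG − |V_tp| = 1.71 − 0.65 = 1.06 V.
Since V_SD = 6.7 V ≥ V_ov = 1.06 V, the device is in saturation.
I_D = ½ k_p V_ov² = 0.5 × 5.01 × 1.06² = 2.81 mA.

Saturation; I_D = 2.81 mA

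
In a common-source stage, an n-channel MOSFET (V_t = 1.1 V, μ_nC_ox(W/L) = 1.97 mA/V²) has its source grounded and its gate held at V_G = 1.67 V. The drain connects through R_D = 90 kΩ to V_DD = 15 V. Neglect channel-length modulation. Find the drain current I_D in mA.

V_GS = V_G = 1.67 V, so V_ov = 1.67 − 1.1 = 0.57 V.
Assume saturation: I_D = ½ k_n V_ov² = 0.5 × 1.97 × 0.57² = 0.32 mA, giving V_DS = V_DD − I_D R_D = 15 − 0.32 × 90 = -13.8 V.
But -13.8 V < V_ov = 0.57 V, so the device is actually in triode.
In triode I_D = k_n[V_ov V_DS − ½ V_DS²] and I_D = (V_DD − V_DS)/R_D. Equating: 88.7 V_DS² − 102.1 V_DS + 15 = 0, giving V_DS = 0.173 V (the root below V_ov).
I_D = (15 − 0.173) / 90 = 0.165 mA.

I_D = 0.165 mA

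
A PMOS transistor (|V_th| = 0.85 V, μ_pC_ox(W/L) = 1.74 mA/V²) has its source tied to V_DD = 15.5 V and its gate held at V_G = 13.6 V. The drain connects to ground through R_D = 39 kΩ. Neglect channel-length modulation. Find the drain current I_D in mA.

I_D = 0.391 mA

V_SG = V_DD − V_G = 15.5 − 13.6 = 1.9 V, so V_ov = 1.9 − 0.85 = 1.05 V.
Assume saturation: I_D = ½ k_p V_ov² = 0.5 × 1.74 × 1.05² = 0.959 mA, giving V_SD = V_DD − I_D R_D = 15.5 − 0.959 × 39 = -21.9 V.
But -21.9 V < V_ov = 1.05 V, so the device is actually in triode.
In triode I_D = k_p[V_ov V_SD − ½ V_SD²] and I_D = (V_DD − V_SD)/R_D. Equating: 33.9 V_SD² − 72.25 V_SD + 15.5 = 0, giving V_SD = 0.242 V (the root below V_ov).
I_D = (15.5 − 0.242) / 39 = 0.391 mA.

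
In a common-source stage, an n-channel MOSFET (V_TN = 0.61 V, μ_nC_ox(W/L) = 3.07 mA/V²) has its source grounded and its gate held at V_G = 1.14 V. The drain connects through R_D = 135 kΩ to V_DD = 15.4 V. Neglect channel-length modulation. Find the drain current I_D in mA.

I_D = 0.114 mA

V_GS = V_G = 1.14 V, so V_ov = 1.14 − 0.61 = 0.53 V.
Assume saturation: I_D = ½ k_n V_ov² = 0.5 × 3.07 × 0.53² = 0.431 mA, giving V_DS = V_DD − I_D R_D = 15.4 − 0.431 × 135 = -42.8 V.
But -42.8 V < V_ov = 0.53 V, so the device is actually in triode.
In triode I_D = k_n[V_ov V_DS − ½ V_DS²] and I_D = (V_DD − V_DS)/R_D. Equating: 207 V_DS² − 220.7 V_DS + 15.4 = 0, giving V_DS = 0.0751 V (the root below V_ov).
I_D = (15.4 − 0.0751) / 135 = 0.114 mA.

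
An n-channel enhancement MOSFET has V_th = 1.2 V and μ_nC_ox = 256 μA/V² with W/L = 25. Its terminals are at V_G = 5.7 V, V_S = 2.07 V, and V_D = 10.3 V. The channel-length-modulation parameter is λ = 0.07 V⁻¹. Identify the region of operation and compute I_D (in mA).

Saturation; I_D = 29.8 mA

V_GS = V_G − V_S = 5.7 − 2.07 = 3.63 V; V_DS = V_D − V_S = 10.3 − 2.07 = 8.23 V.
k_n = μ_nC_ox · (W/L) = 6.4 mA/V².
V_ov = V_GS − V_th = 3.63 − 1.2 = 2.43 V.
Since V_DS = 8.23 V ≥ V_ov = 2.43 V, the device is in saturation.
I_D = ½ k_n V_ov² (1 + λ V_DS) = 0.5 × 6.4 × 2.43² × (1 + 0.07 × 8.23) = 29.8 mA.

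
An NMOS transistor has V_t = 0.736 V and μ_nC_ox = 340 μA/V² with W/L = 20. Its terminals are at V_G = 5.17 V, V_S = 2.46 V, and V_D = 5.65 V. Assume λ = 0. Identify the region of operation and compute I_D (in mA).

V_GS = V_G − V_S = 5.17 − 2.46 = 2.71 V; V_DS = V_D − V_S = 5.65 − 2.46 = 3.19 V.
k_n = μ_nC_ox · (W/L) = 6.8 mA/V².
V_ov = V_GS − V_t = 2.71 − 0.736 = 1.97 V.
Since V_DS = 3.19 V ≥ V_ov = 1.97 V, the device is in saturation.
I_D = ½ k_n V_ov² = 0.5 × 6.8 × 1.97² = 13.2 mA.

Saturation; I_D = 13.2 mA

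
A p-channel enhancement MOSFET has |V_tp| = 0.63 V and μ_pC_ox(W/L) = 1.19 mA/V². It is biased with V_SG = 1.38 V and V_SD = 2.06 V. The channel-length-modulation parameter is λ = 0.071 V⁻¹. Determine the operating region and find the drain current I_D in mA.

Saturation; I_D = 0.384 mA

V_ov = V_SG − |V_tp| = 1.38 − 0.63 = 0.75 V.
Since V_SD = 2.06 V ≥ V_ov = 0.75 V, the device is in saturation.
I_D = ½ k_p V_ov² (1 + λ V_SD) = 0.5 × 1.19 × 0.75² × (1 + 0.071 × 2.06) = 0.384 mA.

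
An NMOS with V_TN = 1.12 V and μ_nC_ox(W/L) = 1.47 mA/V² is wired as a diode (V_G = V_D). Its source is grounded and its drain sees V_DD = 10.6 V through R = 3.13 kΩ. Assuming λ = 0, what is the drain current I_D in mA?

I_D = 2.45 mA

With gate tied to drain, V_GS = V_DS ≥ V_GS − V_TN, so the device is in saturation.
KCL at the drain: ½ k_n (V_GS − V_TN)² = (V_DD − V_GS)/R.
Let x = V_GS − 1.12. Then 2.3 x² + x − 9.48 = 0, giving x = 1.82 V (positive root), so V_GS = 2.94 V.
I_D = (V_DD − V_GS)/R = (10.6 − 2.94) / 3.13 = 2.45 mA.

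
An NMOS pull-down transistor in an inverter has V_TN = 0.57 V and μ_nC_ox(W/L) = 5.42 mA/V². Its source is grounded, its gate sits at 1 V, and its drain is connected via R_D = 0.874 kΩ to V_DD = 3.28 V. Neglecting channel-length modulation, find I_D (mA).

V_GS = V_G = 1 V, so V_ov = 1 − 0.57 = 0.43 V.
Assume saturation: I_D = ½ k_n V_ov² = 0.5 × 5.42 × 0.43² = 0.501 mA, giving V_DS = V_DD − I_D R_D = 3.28 − 0.501 × 0.874 = 2.84 V.
V_DS = 2.84 V ≥ V_ov = 0.43 V, confirming saturation.

I_D = 0.501 mA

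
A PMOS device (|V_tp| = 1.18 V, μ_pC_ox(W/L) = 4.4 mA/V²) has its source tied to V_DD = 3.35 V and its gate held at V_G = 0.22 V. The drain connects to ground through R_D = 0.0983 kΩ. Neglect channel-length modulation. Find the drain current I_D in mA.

I_D = 8.37 mA

V_SG = V_DD − V_G = 3.35 − 0.22 = 3.13 V, so V_ov = 3.13 − 1.18 = 1.95 V.
Assume saturation: I_D = ½ k_p V_ov² = 0.5 × 4.4 × 1.95² = 8.37 mA, giving V_SD = V_DD − I_D R_D = 3.35 − 8.37 × 0.0983 = 2.53 V.
V_SD = 2.53 V ≥ V_ov = 1.95 V, confirming saturation.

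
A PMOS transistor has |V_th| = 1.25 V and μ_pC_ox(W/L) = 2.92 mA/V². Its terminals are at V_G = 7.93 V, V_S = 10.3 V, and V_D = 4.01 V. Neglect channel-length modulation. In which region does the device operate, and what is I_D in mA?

V_SG = V_S − V_G = 10.3 − 7.93 = 2.37 V; V_SD = V_S − V_D = 10.3 − 4.01 = 6.29 V.
V_ov = V_SG − |V_th| = 2.37 − 1.25 = 1.12 V.
Since V_SD = 6.29 V ≥ V_ov = 1.12 V, the device is in saturation.
I_D = ½ k_p V_ov² = 0.5 × 2.92 × 1.12² = 1.83 mA.

Saturation; I_D = 1.83 mA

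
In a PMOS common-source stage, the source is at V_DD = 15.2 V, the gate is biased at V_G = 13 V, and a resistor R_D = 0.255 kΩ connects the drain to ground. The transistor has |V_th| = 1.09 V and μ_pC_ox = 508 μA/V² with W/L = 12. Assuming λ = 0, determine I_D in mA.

V_SG = V_DD − V_G = 15.2 − 13 = 2.2 V, so V_ov = 2.2 − 1.09 = 1.11 V.
k_p = μ_pC_ox · (W/L) = 6.096 mA/V².
Assume saturation: I_D = ½ k_p V_ov² = 0.5 × 6.096 × 1.11² = 3.76 mA, giving V_SD = V_DD − I_D R_D = 15.2 − 3.76 × 0.255 = 14.2 V.
V_SD = 14.2 V ≥ V_ov = 1.11 V, confirming saturation.

I_D = 3.76 mA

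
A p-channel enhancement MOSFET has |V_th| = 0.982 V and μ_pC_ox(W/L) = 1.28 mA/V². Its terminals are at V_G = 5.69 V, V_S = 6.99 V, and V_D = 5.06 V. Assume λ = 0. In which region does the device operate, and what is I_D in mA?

Saturation; I_D = 0.0647 mA

V_SG = V_S − V_G = 6.99 − 5.69 = 1.3 V; V_SD = V_S − V_D = 6.99 − 5.06 = 1.93 V.
V_ov = V_SG − |V_th| = 1.3 − 0.982 = 0.318 V.
Since V_SD = 1.93 V ≥ V_ov = 0.318 V, the device is in saturation.
I_D = ½ k_p V_ov² = 0.5 × 1.28 × 0.318² = 0.0647 mA.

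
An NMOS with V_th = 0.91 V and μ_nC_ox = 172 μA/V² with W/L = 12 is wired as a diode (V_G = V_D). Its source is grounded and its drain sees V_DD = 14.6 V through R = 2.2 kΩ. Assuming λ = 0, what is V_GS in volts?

With gate tied to drain, V_GS = V_DS ≥ V_GS − V_th, so the device is in saturation.
k_n = μ_nC_ox · (W/L) = 2.064 mA/V².
KCL at the drain: ½ k_n (V_GS − V_th)² = (V_DD − V_GS)/R.
Let x = V_GS − 0.91. Then 2.27 x² + x − 13.69 = 0, giving x = 2.25 V (positive root), so V_GS = 3.16 V.
I_D = (V_DD − V_GS)/R = (14.6 − 3.16) / 2.2 = 5.2 mA.

V_GS = 3.16 V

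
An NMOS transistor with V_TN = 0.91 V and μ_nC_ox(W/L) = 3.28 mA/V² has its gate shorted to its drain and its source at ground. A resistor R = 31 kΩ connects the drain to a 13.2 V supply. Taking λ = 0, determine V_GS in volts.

With gate tied to drain, V_GS = V_DS ≥ V_GS − V_TN, so the device is in saturation.
KCL at the drain: ½ k_n (V_GS − V_TN)² = (V_DD − V_GS)/R.
Let x = V_GS − 0.91. Then 50.8 x² + x − 12.29 = 0, giving x = 0.482 V (positive root), so V_GS = 1.39 V.
I_D = (V_DD − V_GS)/R = (13.2 − 1.39) / 31 = 0.381 mA.

V_GS = 1.39 V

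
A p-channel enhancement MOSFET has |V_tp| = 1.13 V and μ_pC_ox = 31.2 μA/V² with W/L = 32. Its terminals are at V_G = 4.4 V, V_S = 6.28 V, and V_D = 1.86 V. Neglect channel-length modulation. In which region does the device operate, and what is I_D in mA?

V_SG = V_S − V_G = 6.28 − 4.4 = 1.88 V; V_SD = V_S − V_D = 6.28 − 1.86 = 4.42 V.
k_p = μ_pC_ox · (W/L) = 0.9984 mA/V².
V_ov = V_SG − |V_tp| = 1.88 − 1.13 = 0.75 V.
Since V_SD = 4.42 V ≥ V_ov = 0.75 V, the device is in saturation.
I_D = ½ k_p V_ov² = 0.5 × 0.9984 × 0.75² = 0.281 mA.

Saturation; I_D = 0.281 mA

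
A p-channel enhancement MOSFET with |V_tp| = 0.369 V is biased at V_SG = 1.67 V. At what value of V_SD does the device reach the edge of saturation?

V_SD,sat = 1.30 V

The boundary between triode and saturation is V_SD = V_SG − |V_tp| = V_ov.
V_ov = 1.67 − 0.369 = 1.3 V.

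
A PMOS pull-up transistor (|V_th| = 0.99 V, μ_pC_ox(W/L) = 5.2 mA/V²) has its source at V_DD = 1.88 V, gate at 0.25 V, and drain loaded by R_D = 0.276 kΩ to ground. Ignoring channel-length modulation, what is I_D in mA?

V_SG = V_DD − V_G = 1.88 − 0.25 = 1.63 V, so V_ov = 1.63 − 0.99 = 0.64 V.
Assume saturation: I_D = ½ k_p V_ov² = 0.5 × 5.2 × 0.64² = 1.06 mA, giving V_SD = V_DD − I_D R_D = 1.88 − 1.06 × 0.276 = 1.59 V.
V_SD = 1.59 V ≥ V_ov = 0.64 V, confirming saturation.

I_D = 1.06 mA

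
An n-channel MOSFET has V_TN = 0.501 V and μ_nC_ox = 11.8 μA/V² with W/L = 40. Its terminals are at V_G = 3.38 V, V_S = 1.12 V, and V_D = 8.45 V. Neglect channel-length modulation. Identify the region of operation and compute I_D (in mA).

Saturation; I_D = 0.730 mA

V_GS = V_G − V_S = 3.38 − 1.12 = 2.26 V; V_DS = V_D − V_S = 8.45 − 1.12 = 7.33 V.
k_n = μ_nC_ox · (W/L) = 0.472 mA/V².
V_ov = V_GS − V_TN = 2.26 − 0.501 = 1.76 V.
Since V_DS = 7.33 V ≥ V_ov = 1.76 V, the device is in saturation.
I_D = ½ k_n V_ov² = 0.5 × 0.472 × 1.76² = 0.73 mA.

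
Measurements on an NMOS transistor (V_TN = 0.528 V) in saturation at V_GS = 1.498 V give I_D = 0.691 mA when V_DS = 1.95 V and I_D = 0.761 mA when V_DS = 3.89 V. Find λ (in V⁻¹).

With V_GS fixed, I_D ∝ (1 + λ V_DS) in saturation, so I_D2/I_D1 = (1 + λ V_DS2)/(1 + λ V_DS1).
0.761/0.691 = 1.101 = (1 + 3.89 λ)/(1 + 1.95 λ).
Solving: λ (I_D1 V_DS2 − I_D2 V_DS1) = I_D2 − I_D1, so λ = (0.761 − 0.691) / (0.691 × 3.89 − 0.761 × 1.95) = 0.07 / 1.2 = 0.0581 V⁻¹.

λ = 0.0581 V⁻¹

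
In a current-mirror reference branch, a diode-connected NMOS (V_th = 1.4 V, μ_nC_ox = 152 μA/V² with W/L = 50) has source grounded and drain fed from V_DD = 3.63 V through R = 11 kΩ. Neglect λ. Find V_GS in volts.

V_GS = 1.62 V

With gate tied to drain, V_GS = V_DS ≥ V_GS − V_th, so the device is in saturation.
k_n = μ_nC_ox · (W/L) = 7.6 mA/V².
KCL at the drain: ½ k_n (V_GS − V_th)² = (V_DD − V_GS)/R.
Let x = V_GS − 1.4. Then 41.8 x² + x − 2.23 = 0, giving x = 0.219 V (positive root), so V_GS = 1.62 V.
I_D = (V_DD − V_GS)/R = (3.63 − 1.62) / 11 = 0.183 mA.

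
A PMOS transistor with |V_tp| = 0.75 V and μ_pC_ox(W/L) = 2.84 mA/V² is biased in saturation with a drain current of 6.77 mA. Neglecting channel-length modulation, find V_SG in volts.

In saturation I_D = ½ k_p (V_SG − |V_tp|)², so V_SG − |V_tp| = √(2 I_D / k_p) = √(2 × 6.77 / 2.84) = 2.18 V.
V_SG = 0.75 + 2.18 = 2.93 V.

V_SG = 2.93 V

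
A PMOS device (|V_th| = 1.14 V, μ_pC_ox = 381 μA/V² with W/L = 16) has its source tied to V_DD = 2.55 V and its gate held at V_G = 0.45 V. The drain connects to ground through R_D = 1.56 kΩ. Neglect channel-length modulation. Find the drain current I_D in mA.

V_SG = V_DD − V_G = 2.55 − 0.45 = 2.1 V, so V_ov = 2.1 − 1.14 = 0.96 V.
k_p = μ_pC_ox · (W/L) = 6.096 mA/V².
Assume saturation: I_D = ½ k_p V_ov² = 0.5 × 6.096 × 0.96² = 2.81 mA, giving V_SD = V_DD − I_D R_D = 2.55 − 2.81 × 1.56 = -1.83 V.
But -1.83 V < V_ov = 0.96 V, so the device is actually in triode.
In triode I_D = k_p[V_ov V_SD − ½ V_SD²] and I_D = (V_DD − V_SD)/R_D. Equating: 4.75 V_SD² − 10.13 V_SD + 2.55 = 0, giving V_SD = 0.292 V (the root below V_ov).
I_D = (2.55 − 0.292) / 1.56 = 1.45 mA.

I_D = 1.45 mA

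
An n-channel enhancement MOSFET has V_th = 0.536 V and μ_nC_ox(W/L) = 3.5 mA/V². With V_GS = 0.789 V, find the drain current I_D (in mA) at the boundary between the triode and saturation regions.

At the boundary V_DS = V_ov = V_GS − V_th = 0.789 − 0.536 = 0.253 V.
I_D = ½ k_n V_ov² = 0.5 × 3.5 × 0.253² = 0.112 mA.

I_D = 0.112 mA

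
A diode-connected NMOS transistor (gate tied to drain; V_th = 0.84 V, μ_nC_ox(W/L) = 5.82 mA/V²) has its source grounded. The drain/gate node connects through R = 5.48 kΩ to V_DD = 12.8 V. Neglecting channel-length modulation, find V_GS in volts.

With gate tied to drain, V_GS = V_DS ≥ V_GS − V_th, so the device is in saturation.
KCL at the drain: ½ k_n (V_GS − V_th)² = (V_DD − V_GS)/R.
Let x = V_GS − 0.84. Then 15.9 x² + x − 11.96 = 0, giving x = 0.835 V (positive root), so V_GS = 1.68 V.
I_D = (V_DD − V_GS)/R = (12.8 − 1.68) / 5.48 = 2.03 mA.

V_GS = 1.68 V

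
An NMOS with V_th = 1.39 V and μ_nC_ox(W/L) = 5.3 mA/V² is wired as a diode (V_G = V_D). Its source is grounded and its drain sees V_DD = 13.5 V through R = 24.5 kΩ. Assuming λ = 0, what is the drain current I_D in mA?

With gate tied to drain, V_GS = V_DS ≥ V_GS − V_th, so the device is in saturation.
KCL at the drain: ½ k_n (V_GS − V_th)² = (V_DD − V_GS)/R.
Let x = V_GS − 1.39. Then 64.9 x² + x − 12.11 = 0, giving x = 0.424 V (positive root), so V_GS = 1.81 V.
I_D = (V_DD − V_GS)/R = (13.5 − 1.81) / 24.5 = 0.477 mA.

I_D = 0.477 mA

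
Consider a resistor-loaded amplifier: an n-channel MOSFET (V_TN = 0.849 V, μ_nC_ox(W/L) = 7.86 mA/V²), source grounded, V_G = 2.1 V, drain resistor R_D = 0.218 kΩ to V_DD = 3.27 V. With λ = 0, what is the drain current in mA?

V_GS = V_G = 2.1 V, so V_ov = 2.1 − 0.849 = 1.25 V.
Assume saturation: I_D = ½ k_n V_ov² = 0.5 × 7.86 × 1.25² = 6.15 mA, giving V_DS = V_DD − I_D R_D = 3.27 − 6.15 × 0.218 = 1.93 V.
V_DS = 1.93 V ≥ V_ov = 1.25 V, confirming saturation.

I_D = 6.15 mA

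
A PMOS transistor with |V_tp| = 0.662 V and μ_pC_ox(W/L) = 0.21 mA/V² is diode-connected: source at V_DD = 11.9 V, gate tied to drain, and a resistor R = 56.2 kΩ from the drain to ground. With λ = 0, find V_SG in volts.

With gate tied to drain, V_SG = V_SD ≥ V_SG − |V_tp|, so the device is in saturation.
KCL at the drain: ½ k_p (V_SG − |V_tp|)² = (V_DD − V_SG)/R.
Let x = V_SG − 0.662. Then 5.9 x² + x − 11.24 = 0, giving x = 1.3 V (positive root), so V_SG = 1.96 V.
I_D = (V_DD − V_SG)/R = (11.9 − 1.96) / 56.2 = 0.177 mA.

V_SG = 1.96 V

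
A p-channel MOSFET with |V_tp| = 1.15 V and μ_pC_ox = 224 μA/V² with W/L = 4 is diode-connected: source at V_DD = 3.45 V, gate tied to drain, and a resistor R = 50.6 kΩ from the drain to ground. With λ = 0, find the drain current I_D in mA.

With gate tied to drain, V_SG = V_SD ≥ V_SG − |V_tp|, so the device is in saturation.
k_p = μ_pC_ox · (W/L) = 0.896 mA/V².
KCL at the drain: ½ k_p (V_SG − |V_tp|)² = (V_DD − V_SG)/R.
Let x = V_SG − 1.15. Then 22.7 x² + x − 2.3 = 0, giving x = 0.297 V (positive root), so V_SG = 1.45 V.
I_D = (V_DD − V_SG)/R = (3.45 − 1.45) / 50.6 = 0.0396 mA.

I_D = 0.0396 mA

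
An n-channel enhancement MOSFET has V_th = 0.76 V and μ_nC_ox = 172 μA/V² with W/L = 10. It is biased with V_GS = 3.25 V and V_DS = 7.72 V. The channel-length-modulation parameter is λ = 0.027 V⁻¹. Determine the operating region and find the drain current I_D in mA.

Saturation; I_D = 6.44 mA

k_n = μ_nC_ox · (W/L) = 1.72 mA/V².
V_ov = V_GS − V_th = 3.25 − 0.76 = 2.49 V.
Since V_DS = 7.72 V ≥ V_ov = 2.49 V, the device is in saturation.
I_D = ½ k_n V_ov² (1 + λ V_DS) = 0.5 × 1.72 × 2.49² × (1 + 0.027 × 7.72) = 6.44 mA.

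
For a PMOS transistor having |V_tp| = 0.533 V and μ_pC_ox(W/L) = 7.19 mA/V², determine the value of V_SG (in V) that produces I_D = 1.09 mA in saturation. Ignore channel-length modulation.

V_SG = 1.08 V

In saturation I_D = ½ k_p (V_SG − |V_tp|)², so V_SG − |V_tp| = √(2 I_D / k_p) = √(2 × 1.09 / 7.19) = 0.551 V.
V_SG = 0.533 + 0.551 = 1.08 V.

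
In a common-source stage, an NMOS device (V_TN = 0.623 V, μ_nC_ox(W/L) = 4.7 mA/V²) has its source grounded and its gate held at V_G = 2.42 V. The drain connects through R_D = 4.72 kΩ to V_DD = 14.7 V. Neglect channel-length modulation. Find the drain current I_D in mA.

V_GS = V_G = 2.42 V, so V_ov = 2.42 − 0.623 = 1.8 V.
Assume saturation: I_D = ½ k_n V_ov² = 0.5 × 4.7 × 1.8² = 7.59 mA, giving V_DS = V_DD − I_D R_D = 14.7 − 7.59 × 4.72 = -21.1 V.
But -21.1 V < V_ov = 1.8 V, so the device is actually in triode.
In triode I_D = k_n[V_ov V_DS − ½ V_DS²] and I_D = (V_DD − V_DS)/R_D. Equating: 11.1 V_DS² − 40.86 V_DS + 14.7 = 0, giving V_DS = 0.404 V (the root below V_ov).
I_D = (14.7 − 0.404) / 4.72 = 3.03 mA.

I_D = 3.03 mA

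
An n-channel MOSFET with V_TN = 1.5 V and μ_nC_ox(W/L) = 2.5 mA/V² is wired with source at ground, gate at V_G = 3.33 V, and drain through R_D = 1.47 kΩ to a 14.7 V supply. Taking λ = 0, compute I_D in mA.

I_D = 4.19 mA

V_GS = V_G = 3.33 V, so V_ov = 3.33 − 1.5 = 1.83 V.
Assume saturation: I_D = ½ k_n V_ov² = 0.5 × 2.5 × 1.83² = 4.19 mA, giving V_DS = V_DD − I_D R_D = 14.7 − 4.19 × 1.47 = 8.55 V.
V_DS = 8.55 V ≥ V_ov = 1.83 V, confirming saturation.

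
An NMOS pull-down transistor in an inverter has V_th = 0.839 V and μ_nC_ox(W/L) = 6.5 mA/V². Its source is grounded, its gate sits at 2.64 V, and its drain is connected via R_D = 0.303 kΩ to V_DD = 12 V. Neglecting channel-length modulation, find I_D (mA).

V_GS = V_G = 2.64 V, so V_ov = 2.64 − 0.839 = 1.8 V.
Assume saturation: I_D = ½ k_n V_ov² = 0.5 × 6.5 × 1.8² = 10.5 mA, giving V_DS = V_DD − I_D R_D = 12 − 10.5 × 0.303 = 8.81 V.
V_DS = 8.81 V ≥ V_ov = 1.8 V, confirming saturation.

I_D = 10.5 mA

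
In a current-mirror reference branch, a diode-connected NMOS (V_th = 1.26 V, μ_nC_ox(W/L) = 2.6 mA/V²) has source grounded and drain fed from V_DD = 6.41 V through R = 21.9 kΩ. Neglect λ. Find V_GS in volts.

V_GS = 1.67 V

With gate tied to drain, V_GS = V_DS ≥ V_GS − V_th, so the device is in saturation.
KCL at the drain: ½ k_n (V_GS − V_th)² = (V_DD − V_GS)/R.
Let x = V_GS − 1.26. Then 28.5 x² + x − 5.15 = 0, giving x = 0.408 V (positive root), so V_GS = 1.67 V.
I_D = (V_DD − V_GS)/R = (6.41 − 1.67) / 21.9 = 0.217 mA.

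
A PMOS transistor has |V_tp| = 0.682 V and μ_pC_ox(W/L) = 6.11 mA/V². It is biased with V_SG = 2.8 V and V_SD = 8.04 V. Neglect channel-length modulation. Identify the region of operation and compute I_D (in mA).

V_ov = V_SG − |V_tp| = 2.8 − 0.682 = 2.12 V.
Since V_SD = 8.04 V ≥ V_ov = 2.12 V, the device is in saturation.
I_D = ½ k_p V_ov² = 0.5 × 6.11 × 2.12² = 13.7 mA.

Saturation; I_D = 13.7 mA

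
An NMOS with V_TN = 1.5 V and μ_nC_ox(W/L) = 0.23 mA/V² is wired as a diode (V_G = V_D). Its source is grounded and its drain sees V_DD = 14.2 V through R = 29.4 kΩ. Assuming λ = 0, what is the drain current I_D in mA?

I_D = 0.371 mA

With gate tied to drain, V_GS = V_DS ≥ V_GS − V_TN, so the device is in saturation.
KCL at the drain: ½ k_n (V_GS − V_TN)² = (V_DD − V_GS)/R.
Let x = V_GS − 1.5. Then 3.38 x² + x − 12.7 = 0, giving x = 1.8 V (positive root), so V_GS = 3.3 V.
I_D = (V_DD − V_GS)/R = (14.2 − 3.3) / 29.4 = 0.371 mA.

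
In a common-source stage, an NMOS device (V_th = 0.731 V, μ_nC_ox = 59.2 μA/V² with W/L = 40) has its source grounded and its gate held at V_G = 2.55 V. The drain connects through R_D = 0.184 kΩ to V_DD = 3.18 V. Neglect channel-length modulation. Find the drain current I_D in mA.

V_GS = V_G = 2.55 V, so V_ov = 2.55 − 0.731 = 1.82 V.
k_n = μ_nC_ox · (W/L) = 2.368 mA/V².
Assume saturation: I_D = ½ k_n V_ov² = 0.5 × 2.368 × 1.82² = 3.92 mA, giving V_DS = V_DD − I_D R_D = 3.18 − 3.92 × 0.184 = 2.46 V.
V_DS = 2.46 V ≥ V_ov = 1.82 V, confirming saturation.

I_D = 3.92 mA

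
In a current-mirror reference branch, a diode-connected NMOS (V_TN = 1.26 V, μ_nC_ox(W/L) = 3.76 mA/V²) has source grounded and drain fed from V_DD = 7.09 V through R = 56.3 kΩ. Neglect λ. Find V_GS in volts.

With gate tied to drain, V_GS = V_DS ≥ V_GS − V_TN, so the device is in saturation.
KCL at the drain: ½ k_n (V_GS − V_TN)² = (V_DD − V_GS)/R.
Let x = V_GS − 1.26. Then 106 x² + x − 5.83 = 0, giving x = 0.23 V (positive root), so V_GS = 1.49 V.
I_D = (V_DD − V_GS)/R = (7.09 − 1.49) / 56.3 = 0.0995 mA.

V_GS = 1.49 V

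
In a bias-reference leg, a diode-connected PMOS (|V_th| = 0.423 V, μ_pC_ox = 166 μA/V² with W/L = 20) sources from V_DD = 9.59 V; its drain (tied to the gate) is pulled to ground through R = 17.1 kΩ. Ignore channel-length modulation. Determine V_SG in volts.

V_SG = 0.974 V

With gate tied to drain, V_SG = V_SD ≥ V_SG − |V_th|, so the device is in saturation.
k_p = μ_pC_ox · (W/L) = 3.32 mA/V².
KCL at the drain: ½ k_p (V_SG − |V_th|)² = (V_DD − V_SG)/R.
Let x = V_SG − 0.423. Then 28.4 x² + x − 9.167 = 0, giving x = 0.551 V (positive root), so V_SG = 0.974 V.
I_D = (V_DD − V_SG)/R = (9.59 − 0.974) / 17.1 = 0.504 mA.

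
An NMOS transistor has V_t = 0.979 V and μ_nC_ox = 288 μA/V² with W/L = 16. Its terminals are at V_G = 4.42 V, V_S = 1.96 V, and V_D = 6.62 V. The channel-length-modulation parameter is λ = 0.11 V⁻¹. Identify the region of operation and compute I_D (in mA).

Saturation; I_D = 7.64 mA

V_GS = V_G − V_S = 4.42 − 1.96 = 2.46 V; V_DS = V_D − V_S = 6.62 − 1.96 = 4.66 V.
k_n = μ_nC_ox · (W/L) = 4.608 mA/V².
V_ov = V_GS − V_t = 2.46 − 0.979 = 1.48 V.
Since V_DS = 4.66 V ≥ V_ov = 1.48 V, the device is in saturation.
I_D = ½ k_n V_ov² (1 + λ V_DS) = 0.5 × 4.608 × 1.48² × (1 + 0.11 × 4.66) = 7.64 mA.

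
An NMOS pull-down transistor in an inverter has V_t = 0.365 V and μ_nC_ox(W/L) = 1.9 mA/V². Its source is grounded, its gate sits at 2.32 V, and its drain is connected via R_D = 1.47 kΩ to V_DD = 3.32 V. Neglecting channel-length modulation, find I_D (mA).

V_GS = V_G = 2.32 V, so V_ov = 2.32 − 0.365 = 1.95 V.
Assume saturation: I_D = ½ k_n V_ov² = 0.5 × 1.9 × 1.95² = 3.63 mA, giving V_DS = V_DD − I_D R_D = 3.32 − 3.63 × 1.47 = -2.02 V.
But -2.02 V < V_ov = 1.95 V, so the device is actually in triode.
In triode I_D = k_n[V_ov V_DS − ½ V_DS²] and I_D = (V_DD − V_DS)/R_D. Equating: 1.4 V_DS² − 6.46 V_DS + 3.32 = 0, giving V_DS = 0.589 V (the root below V_ov).
I_D = (3.32 − 0.589) / 1.47 = 1.86 mA.

I_D = 1.86 mA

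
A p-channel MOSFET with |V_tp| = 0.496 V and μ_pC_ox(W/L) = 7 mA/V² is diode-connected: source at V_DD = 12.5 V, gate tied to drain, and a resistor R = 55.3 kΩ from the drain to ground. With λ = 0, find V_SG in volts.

V_SG = 0.742 V

With gate tied to drain, V_SG = V_SD ≥ V_SG − |V_tp|, so the device is in saturation.
KCL at the drain: ½ k_p (V_SG − |V_tp|)² = (V_DD − V_SG)/R.
Let x = V_SG − 0.496. Then 194 x² + x − 12 = 0, giving x = 0.246 V (positive root), so V_SG = 0.742 V.
I_D = (V_DD − V_SG)/R = (12.5 − 0.742) / 55.3 = 0.213 mA.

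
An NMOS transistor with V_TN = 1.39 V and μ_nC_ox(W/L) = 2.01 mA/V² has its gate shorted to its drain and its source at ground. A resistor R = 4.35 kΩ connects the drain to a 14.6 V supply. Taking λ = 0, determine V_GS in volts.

V_GS = 3.02 V

With gate tied to drain, V_GS = V_DS ≥ V_GS − V_TN, so the device is in saturation.
KCL at the drain: ½ k_n (V_GS − V_TN)² = (V_DD − V_GS)/R.
Let x = V_GS − 1.39. Then 4.37 x² + x − 13.21 = 0, giving x = 1.63 V (positive root), so V_GS = 3.02 V.
I_D = (V_DD − V_GS)/R = (14.6 − 3.02) / 4.35 = 2.66 mA.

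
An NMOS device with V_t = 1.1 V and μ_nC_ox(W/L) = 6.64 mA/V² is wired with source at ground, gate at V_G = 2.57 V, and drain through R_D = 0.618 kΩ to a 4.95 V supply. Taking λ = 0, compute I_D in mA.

I_D = 6.41 mA

V_GS = V_G = 2.57 V, so V_ov = 2.57 − 1.1 = 1.47 V.
Assume saturation: I_D = ½ k_n V_ov² = 0.5 × 6.64 × 1.47² = 7.17 mA, giving V_DS = V_DD − I_D R_D = 4.95 − 7.17 × 0.618 = 0.516 V.
But 0.516 V < V_ov = 1.47 V, so the device is actually in triode.
In triode I_D = k_n[V_ov V_DS − ½ V_DS²] and I_D = (V_DD − V_DS)/R_D. Equating: 2.05 V_DS² − 7.032 V_DS + 4.95 = 0, giving V_DS = 0.99 V (the root below V_ov).
I_D = (4.95 − 0.99) / 0.618 = 6.41 mA.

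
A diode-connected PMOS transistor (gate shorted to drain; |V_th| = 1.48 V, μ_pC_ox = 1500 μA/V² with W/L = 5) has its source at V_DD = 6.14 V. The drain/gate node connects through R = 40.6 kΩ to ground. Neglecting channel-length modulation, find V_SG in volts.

With gate tied to drain, V_SG = V_SD ≥ V_SG − |V_th|, so the device is in saturation.
k_p = μ_pC_ox · (W/L) = 7.5 mA/V².
KCL at the drain: ½ k_p (V_SG − |V_th|)² = (V_DD − V_SG)/R.
Let x = V_SG − 1.48. Then 152 x² + x − 4.66 = 0, giving x = 0.172 V (positive root), so V_SG = 1.65 V.
I_D = (V_DD − V_SG)/R = (6.14 − 1.65) / 40.6 = 0.111 mA.

V_SG = 1.65 V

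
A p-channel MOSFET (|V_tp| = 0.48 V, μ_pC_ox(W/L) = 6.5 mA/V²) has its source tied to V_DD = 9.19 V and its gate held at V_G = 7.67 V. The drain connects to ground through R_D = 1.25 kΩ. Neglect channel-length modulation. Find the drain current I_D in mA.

I_D = 3.52 mA

V_SG = V_DD − V_G = 9.19 − 7.67 = 1.52 V, so V_ov = 1.52 − 0.48 = 1.04 V.
Assume saturation: I_D = ½ k_p V_ov² = 0.5 × 6.5 × 1.04² = 3.52 mA, giving V_SD = V_DD − I_D R_D = 9.19 − 3.52 × 1.25 = 4.8 V.
V_SD = 4.8 V ≥ V_ov = 1.04 V, confirming saturation.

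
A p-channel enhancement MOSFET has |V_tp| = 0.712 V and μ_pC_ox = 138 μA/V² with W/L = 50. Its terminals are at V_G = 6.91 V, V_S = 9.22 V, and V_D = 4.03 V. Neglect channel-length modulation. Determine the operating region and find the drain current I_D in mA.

Saturation; I_D = 8.81 mA

V_SG = V_S − V_G = 9.22 − 6.91 = 2.31 V; V_SD = V_S − V_D = 9.22 − 4.03 = 5.19 V.
k_p = μ_pC_ox · (W/L) = 6.9 mA/V².
V_ov = V_SG − |V_tp| = 2.31 − 0.712 = 1.6 V.
Since V_SD = 5.19 V ≥ V_ov = 1.6 V, the device is in saturation.
I_D = ½ k_p V_ov² = 0.5 × 6.9 × 1.6² = 8.81 mA.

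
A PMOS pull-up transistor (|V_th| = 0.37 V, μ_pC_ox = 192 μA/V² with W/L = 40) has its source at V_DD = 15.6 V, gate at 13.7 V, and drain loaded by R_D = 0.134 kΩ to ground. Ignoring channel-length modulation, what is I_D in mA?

V_SG = V_DD − V_G = 15.6 − 13.7 = 1.9 V, so V_ov = 1.9 − 0.37 = 1.53 V.
k_p = μ_pC_ox · (W/L) = 7.68 mA/V².
Assume saturation: I_D = ½ k_p V_ov² = 0.5 × 7.68 × 1.53² = 8.99 mA, giving V_SD = V_DD − I_D R_D = 15.6 − 8.99 × 0.134 = 14.4 V.
V_SD = 14.4 V ≥ V_ov = 1.53 V, confirming saturation.

I_D = 8.99 mA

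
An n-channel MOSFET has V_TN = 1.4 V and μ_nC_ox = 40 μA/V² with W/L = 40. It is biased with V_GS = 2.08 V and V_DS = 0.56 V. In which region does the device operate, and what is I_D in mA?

Triode; I_D = 0.358 mA

k_n = μ_nC_ox · (W/L) = 1.6 mA/V².
V_ov = V_GS − V_TN = 2.08 − 1.4 = 0.68 V.
Since V_DS = 0.56 V < V_ov = 0.68 V, the device is in the triode region.
I_D = k_n [V_ov · V_DS − ½ V_DS²] = 1.6 × [0.68 × 0.56 − 0.5 × 0.56²] = 0.358 mA.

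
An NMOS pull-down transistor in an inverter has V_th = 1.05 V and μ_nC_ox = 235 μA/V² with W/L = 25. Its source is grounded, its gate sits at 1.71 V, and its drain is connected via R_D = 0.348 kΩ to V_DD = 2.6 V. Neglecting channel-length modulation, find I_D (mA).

V_GS = V_G = 1.71 V, so V_ov = 1.71 − 1.05 = 0.66 V.
k_n = μ_nC_ox · (W/L) = 5.875 mA/V².
Assume saturation: I_D = ½ k_n V_ov² = 0.5 × 5.875 × 0.66² = 1.28 mA, giving V_DS = V_DD − I_D R_D = 2.6 − 1.28 × 0.348 = 2.15 V.
V_DS = 2.15 V ≥ V_ov = 0.66 V, confirming saturation.

I_D = 1.28 mA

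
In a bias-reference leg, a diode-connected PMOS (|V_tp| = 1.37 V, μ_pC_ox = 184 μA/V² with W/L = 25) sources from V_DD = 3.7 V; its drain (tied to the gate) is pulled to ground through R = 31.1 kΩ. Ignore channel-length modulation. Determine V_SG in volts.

With gate tied to drain, V_SG = V_SD ≥ V_SG − |V_tp|, so the device is in saturation.
k_p = μ_pC_ox · (W/L) = 4.6 mA/V².
KCL at the drain: ½ k_p (V_SG − |V_tp|)² = (V_DD − V_SG)/R.
Let x = V_SG − 1.37. Then 71.5 x² + x − 2.33 = 0, giving x = 0.174 V (positive root), so V_SG = 1.54 V.
I_D = (V_DD − V_SG)/R = (3.7 − 1.54) / 31.1 = 0.0693 mA.

V_SG = 1.54 V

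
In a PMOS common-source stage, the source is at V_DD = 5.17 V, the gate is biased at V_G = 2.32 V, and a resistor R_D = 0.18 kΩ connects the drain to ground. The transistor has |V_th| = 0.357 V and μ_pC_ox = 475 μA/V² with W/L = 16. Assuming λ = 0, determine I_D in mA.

V_SG = V_DD − V_G = 5.17 − 2.32 = 2.85 V, so V_ov = 2.85 − 0.357 = 2.49 V.
k_p = μ_pC_ox · (W/L) = 7.6 mA/V².
Assume saturation: I_D = ½ k_p V_ov² = 0.5 × 7.6 × 2.49² = 23.6 mA, giving V_SD = V_DD − I_D R_D = 5.17 − 23.6 × 0.18 = 0.919 V.
But 0.919 V < V_ov = 2.49 V, so the device is actually in triode.
In triode I_D = k_p[V_ov V_SD − ½ V_SD²] and I_D = (V_DD − V_SD)/R_D. Equating: 0.684 V_SD² − 4.41 V_SD + 5.17 = 0, giving V_SD = 1.54 V (the root below V_ov).
I_D = (5.17 − 1.54) / 0.18 = 20.2 mA.

I_D = 20.2 mA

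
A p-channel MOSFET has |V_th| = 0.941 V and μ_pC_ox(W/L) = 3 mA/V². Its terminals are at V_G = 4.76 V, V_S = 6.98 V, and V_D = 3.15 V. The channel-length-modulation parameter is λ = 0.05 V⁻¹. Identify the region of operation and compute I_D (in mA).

Saturation; I_D = 2.92 mA

V_SG = V_S − V_G = 6.98 − 4.76 = 2.22 V; V_SD = V_S − V_D = 6.98 − 3.15 = 3.83 V.
V_ov = V_SG − |V_th| = 2.22 − 0.941 = 1.28 V.
Since V_SD = 3.83 V ≥ V_ov = 1.28 V, the device is in saturation.
I_D = ½ k_p V_ov² (1 + λ V_SD) = 0.5 × 3 × 1.28² × (1 + 0.05 × 3.83) = 2.92 mA.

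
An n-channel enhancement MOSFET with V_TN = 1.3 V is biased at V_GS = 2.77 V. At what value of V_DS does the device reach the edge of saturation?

The boundary between triode and saturation is V_DS = V_GS − V_TN = V_ov.
V_ov = 2.77 − 1.3 = 1.47 V.

V_DS,sat = 1.47 V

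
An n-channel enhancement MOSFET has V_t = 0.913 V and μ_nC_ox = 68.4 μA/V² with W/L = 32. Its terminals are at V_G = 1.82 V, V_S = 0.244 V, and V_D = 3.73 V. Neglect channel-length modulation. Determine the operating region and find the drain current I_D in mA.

V_GS = V_G − V_S = 1.82 − 0.244 = 1.58 V; V_DS = V_D − V_S = 3.73 − 0.244 = 3.49 V.
k_n = μ_nC_ox · (W/L) = 2.189 mA/V².
V_ov = V_GS − V_t = 1.58 − 0.913 = 0.663 V.
Since V_DS = 3.49 V ≥ V_ov = 0.663 V, the device is in saturation.
I_D = ½ k_n V_ov² = 0.5 × 2.189 × 0.663² = 0.481 mA.

Saturation; I_D = 0.481 mA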